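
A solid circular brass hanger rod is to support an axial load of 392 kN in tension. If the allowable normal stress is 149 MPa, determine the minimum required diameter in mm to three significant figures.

Required area A ≥ P/σ_allow = 392000/149 = 2631 mm².
For a solid circular section, d ≥ √(4A/π) = 57.88 mm.

57.9 mm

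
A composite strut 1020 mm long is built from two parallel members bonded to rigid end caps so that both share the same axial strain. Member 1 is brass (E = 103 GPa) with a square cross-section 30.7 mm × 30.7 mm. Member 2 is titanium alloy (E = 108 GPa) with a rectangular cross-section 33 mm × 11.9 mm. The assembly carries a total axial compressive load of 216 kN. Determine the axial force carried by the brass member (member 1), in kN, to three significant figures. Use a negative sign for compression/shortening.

A_1 = 942.5 mm².
A_2 = 392.7 mm².
Equal strain + equilibrium ⇒ each member carries load in proportion to AE: A₁E₁ = 97080000 N, A₂E₂ = 42410000 N, ΣAE = 139500000 N.
F₁ = P·A₁E₁/ΣAE = -216000·97080000/139500000 = -150300 N.

-150 kN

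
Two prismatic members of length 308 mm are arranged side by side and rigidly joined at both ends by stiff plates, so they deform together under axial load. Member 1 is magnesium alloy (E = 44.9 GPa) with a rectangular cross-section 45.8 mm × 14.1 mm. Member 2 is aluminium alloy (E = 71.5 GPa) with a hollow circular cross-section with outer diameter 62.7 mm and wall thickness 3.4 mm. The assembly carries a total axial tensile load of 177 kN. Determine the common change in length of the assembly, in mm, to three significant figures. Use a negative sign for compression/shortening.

0.734 mm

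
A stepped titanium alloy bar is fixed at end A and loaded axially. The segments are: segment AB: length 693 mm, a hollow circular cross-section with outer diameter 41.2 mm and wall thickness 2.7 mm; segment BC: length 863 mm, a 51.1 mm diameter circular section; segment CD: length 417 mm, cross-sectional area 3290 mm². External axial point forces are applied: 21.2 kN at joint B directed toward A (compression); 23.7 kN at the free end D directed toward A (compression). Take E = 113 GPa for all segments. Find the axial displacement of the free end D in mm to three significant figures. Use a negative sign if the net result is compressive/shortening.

Internal axial forces (sectioning from the free end, tension +): N_CD = -23.7 kN, N_BC = -23.7 kN, N_AB = -44.9 kN.
A_AB = 326.6 mm².
A_BC = 2051 mm².
δ_AB = -44900·693/(326.6·113000) = -0.8432 mm
δ_BC = -23700·863/(2051·113000) = -0.08826 mm
δ_CD = -23700·417/(3290·113000) = -0.02658 mm
δ = Σδ_i = -0.958 mm.

-0.958 mm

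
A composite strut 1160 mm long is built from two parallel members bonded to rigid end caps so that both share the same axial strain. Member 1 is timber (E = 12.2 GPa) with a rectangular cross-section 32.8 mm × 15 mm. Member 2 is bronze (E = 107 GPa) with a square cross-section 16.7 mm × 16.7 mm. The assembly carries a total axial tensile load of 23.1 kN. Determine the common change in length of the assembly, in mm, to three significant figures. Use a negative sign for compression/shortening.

0.748 mm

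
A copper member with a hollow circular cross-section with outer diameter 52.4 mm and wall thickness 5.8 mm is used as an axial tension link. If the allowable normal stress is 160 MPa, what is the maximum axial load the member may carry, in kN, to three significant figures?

A = 849.1 mm².
P_max = σ_allow · A = 160 · 849.1 = 135900 N = 135.9 kN.

136 kN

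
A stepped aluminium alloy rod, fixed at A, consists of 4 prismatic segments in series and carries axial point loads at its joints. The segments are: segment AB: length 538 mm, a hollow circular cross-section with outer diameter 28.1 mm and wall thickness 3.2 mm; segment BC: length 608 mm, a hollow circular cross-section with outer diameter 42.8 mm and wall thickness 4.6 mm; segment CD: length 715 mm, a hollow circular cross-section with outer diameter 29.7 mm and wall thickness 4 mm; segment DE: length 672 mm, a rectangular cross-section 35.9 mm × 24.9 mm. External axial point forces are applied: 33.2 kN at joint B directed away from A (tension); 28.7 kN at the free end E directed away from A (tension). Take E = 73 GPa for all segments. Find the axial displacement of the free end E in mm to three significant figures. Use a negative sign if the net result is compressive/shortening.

3.42 mm

Internal axial forces (sectioning from the free end, tension +): N_DE = 28.7 kN, N_CD = 28.7 kN, N_BC = 28.7 kN, N_AB = 61.9 kN.
A_AB = 250.3 mm².
A_BC = 552 mm².
A_CD = 323 mm².
A_DE = 893.9 mm².
δ_AB = 61900·538/(250.3·73000) = 1.822 mm
δ_BC = 28700·608/(552·73000) = 0.433 mm
δ_CD = 28700·715/(323·73000) = 0.8704 mm
δ_DE = 28700·672/(893.9·73000) = 0.2956 mm
δ = Σδ_i = 3.421 mm.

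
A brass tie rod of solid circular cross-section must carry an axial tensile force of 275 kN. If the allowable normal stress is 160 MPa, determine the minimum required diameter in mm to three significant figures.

46.8 mm

Required area A ≥ P/σ_allow = 275000/160 = 1719 mm².
For a solid circular section, d ≥ √(4A/π) = 46.78 mm.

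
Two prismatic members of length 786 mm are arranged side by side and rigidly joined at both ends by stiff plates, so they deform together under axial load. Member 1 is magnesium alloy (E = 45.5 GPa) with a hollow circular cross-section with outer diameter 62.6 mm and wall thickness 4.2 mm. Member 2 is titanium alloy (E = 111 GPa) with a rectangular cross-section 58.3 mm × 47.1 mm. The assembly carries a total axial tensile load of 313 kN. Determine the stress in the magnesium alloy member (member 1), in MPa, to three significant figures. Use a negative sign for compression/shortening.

41.9 MPa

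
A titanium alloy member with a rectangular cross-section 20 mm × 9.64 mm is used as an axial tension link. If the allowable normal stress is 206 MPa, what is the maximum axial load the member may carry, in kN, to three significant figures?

A = 192.8 mm².
P_max = σ_allow · A = 206 · 192.8 = 39720 N = 39.72 kN.

39.7 kN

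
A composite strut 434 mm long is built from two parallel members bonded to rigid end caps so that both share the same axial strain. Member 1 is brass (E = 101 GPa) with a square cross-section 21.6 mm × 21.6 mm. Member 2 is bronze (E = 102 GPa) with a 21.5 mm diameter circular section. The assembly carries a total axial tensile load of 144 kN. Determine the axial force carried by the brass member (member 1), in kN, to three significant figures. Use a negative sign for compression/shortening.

A_1 = 466.6 mm².
A_2 = 363.1 mm².
Equal strain + equilibrium ⇒ each member carries load in proportion to AE: A₁E₁ = 47120000 N, A₂E₂ = 37030000 N, ΣAE = 84150000 N.
F₁ = P·A₁E₁/ΣAE = 144000·47120000/84150000 = 80630 N.

80.6 kN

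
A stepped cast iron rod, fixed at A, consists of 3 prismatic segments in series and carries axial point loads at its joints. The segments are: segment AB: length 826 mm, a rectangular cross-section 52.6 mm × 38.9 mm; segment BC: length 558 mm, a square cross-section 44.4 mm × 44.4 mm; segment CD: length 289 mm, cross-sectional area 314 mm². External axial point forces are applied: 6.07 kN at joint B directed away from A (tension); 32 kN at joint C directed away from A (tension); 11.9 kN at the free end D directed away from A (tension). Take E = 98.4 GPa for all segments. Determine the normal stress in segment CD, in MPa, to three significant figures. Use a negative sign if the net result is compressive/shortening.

37.9 MPa

Internal axial forces (sectioning from the free end, tension +): N_CD = 11.9 kN, N_BC = 43.9 kN, N_AB = 49.97 kN.
σ_CD = N_CD/A_CD = 11900/314 = 37.9 MPa.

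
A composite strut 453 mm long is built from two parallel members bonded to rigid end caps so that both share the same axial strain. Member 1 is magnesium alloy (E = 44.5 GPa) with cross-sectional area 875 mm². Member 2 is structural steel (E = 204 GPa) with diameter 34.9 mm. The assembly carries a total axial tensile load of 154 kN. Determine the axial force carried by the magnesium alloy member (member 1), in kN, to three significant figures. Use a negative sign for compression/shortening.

25.6 kN

A_2 = 956.6 mm².
Equal strain + equilibrium ⇒ each member carries load in proportion to AE: A₁E₁ = 38940000 N, A₂E₂ = 195200000 N, ΣAE = 234100000 N.
F₁ = P·A₁E₁/ΣAE = 154000·38940000/234100000 = 25620 N.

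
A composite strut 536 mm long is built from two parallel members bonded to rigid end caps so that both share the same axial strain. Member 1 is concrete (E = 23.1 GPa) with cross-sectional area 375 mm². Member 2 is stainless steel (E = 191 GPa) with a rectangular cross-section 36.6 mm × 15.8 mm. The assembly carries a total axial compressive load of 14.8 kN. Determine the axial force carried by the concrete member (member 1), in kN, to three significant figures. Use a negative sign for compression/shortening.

-1.08 kN

A_2 = 578.3 mm².
Equal strain + equilibrium ⇒ each member carries load in proportion to AE: A₁E₁ = 8662000 N, A₂E₂ = 110500000 N, ΣAE = 119100000 N.
F₁ = P·A₁E₁/ΣAE = -14800·8662000/119100000 = -1076 N.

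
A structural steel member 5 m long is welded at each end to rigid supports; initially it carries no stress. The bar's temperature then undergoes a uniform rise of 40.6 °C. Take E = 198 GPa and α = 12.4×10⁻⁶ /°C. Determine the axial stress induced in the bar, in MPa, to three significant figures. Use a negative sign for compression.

Free thermal expansion αLΔT = 12.4e-6 · 5000 · 40.6 = 2.517 mm.
The walls impose strain ε = −(2.517)/5000 = -5.0344e-04; σ = Eε = 198000 · -5.0344e-04 = -99.68 MPa.

-99.7 MPa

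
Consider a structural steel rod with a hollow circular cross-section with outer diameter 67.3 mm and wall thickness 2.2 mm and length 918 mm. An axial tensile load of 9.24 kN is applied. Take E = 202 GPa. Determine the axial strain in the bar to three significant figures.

A = 449.9 mm².
σ = N/A = 20.54 MPa; ε = σ/E = 20.54/202000 = 1.017e-04.

1.02e-04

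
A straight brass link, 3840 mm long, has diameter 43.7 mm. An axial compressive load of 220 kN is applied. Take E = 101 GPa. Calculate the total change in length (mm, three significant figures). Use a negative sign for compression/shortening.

A = 1500 mm².
δ_mech = NL/(AE) = -220000·3840/(1500·101000) = -5.577 mm.

-5.58 mm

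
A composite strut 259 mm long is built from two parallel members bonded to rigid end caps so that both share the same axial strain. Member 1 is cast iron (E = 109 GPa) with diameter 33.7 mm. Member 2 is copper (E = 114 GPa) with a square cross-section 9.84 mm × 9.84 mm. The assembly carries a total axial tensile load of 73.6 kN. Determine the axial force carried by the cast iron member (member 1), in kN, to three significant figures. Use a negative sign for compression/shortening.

A_1 = 892 mm².
A_2 = 96.83 mm².
Equal strain + equilibrium ⇒ each member carries load in proportion to AE: A₁E₁ = 97220000 N, A₂E₂ = 11040000 N, ΣAE = 108300000 N.
F₁ = P·A₁E₁/ΣAE = 73600·97220000/108300000 = 66100 N.

66.1 kN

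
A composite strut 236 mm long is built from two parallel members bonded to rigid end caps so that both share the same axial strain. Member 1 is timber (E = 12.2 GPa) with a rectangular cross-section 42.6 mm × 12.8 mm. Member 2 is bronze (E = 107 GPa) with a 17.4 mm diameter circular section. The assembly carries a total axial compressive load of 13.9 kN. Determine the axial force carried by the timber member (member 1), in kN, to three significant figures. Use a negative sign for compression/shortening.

-2.88 kN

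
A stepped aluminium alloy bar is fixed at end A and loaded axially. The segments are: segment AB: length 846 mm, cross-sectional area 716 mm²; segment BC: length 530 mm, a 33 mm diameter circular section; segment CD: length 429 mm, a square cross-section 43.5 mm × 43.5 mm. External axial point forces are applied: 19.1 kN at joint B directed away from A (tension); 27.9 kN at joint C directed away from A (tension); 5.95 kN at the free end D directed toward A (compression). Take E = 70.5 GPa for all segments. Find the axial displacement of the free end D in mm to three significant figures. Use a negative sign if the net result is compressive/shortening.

0.862 mm

Internal axial forces (sectioning from the free end, tension +): N_CD = -5.95 kN, N_BC = 21.95 kN, N_AB = 41.05 kN.
A_BC = 855.3 mm².
A_CD = 1892 mm².
δ_AB = 41050·846/(716·70500) = 0.688 mm
δ_BC = 21950·530/(855.3·70500) = 0.1929 mm
δ_CD = -5950·429/(1892·70500) = -0.01913 mm
δ = Σδ_i = 0.8618 mm.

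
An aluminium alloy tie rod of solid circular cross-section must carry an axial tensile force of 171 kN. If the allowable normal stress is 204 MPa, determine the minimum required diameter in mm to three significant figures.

Required area A ≥ P/σ_allow = 171000/204 = 838.2 mm².
For a solid circular section, d ≥ √(4A/π) = 32.67 mm.

32.7 mm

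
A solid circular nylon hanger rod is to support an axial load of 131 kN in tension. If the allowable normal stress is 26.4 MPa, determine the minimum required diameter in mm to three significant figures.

Required area A ≥ P/σ_allow = 131000/26.4 = 4962 mm².
For a solid circular section, d ≥ √(4A/π) = 79.49 mm.

79.5 mm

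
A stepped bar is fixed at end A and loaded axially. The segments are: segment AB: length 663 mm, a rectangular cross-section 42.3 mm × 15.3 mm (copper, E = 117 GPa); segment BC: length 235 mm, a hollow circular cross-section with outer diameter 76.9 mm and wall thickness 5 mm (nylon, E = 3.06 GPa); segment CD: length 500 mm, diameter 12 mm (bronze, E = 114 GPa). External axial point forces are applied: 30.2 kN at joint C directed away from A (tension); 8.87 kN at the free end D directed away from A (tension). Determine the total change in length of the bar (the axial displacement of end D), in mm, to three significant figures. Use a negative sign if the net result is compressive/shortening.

3.34 mm

Internal axial forces (sectioning from the free end, tension +): N_CD = 8.87 kN, N_BC = 39.07 kN, N_AB = 39.07 kN.
A_AB = 647.2 mm².
A_BC = 1129 mm².
A_CD = 113.1 mm².
δ_AB = 39070·663/(647.2·117000) = 0.3421 mm
δ_BC = 39070·235/(1129·3060) = 2.657 mm
δ_CD = 8870·500/(113.1·114000) = 0.344 mm
δ = Σδ_i = 3.343 mm.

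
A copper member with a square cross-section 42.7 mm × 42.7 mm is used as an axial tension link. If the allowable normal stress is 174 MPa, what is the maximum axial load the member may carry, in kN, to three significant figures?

317 kN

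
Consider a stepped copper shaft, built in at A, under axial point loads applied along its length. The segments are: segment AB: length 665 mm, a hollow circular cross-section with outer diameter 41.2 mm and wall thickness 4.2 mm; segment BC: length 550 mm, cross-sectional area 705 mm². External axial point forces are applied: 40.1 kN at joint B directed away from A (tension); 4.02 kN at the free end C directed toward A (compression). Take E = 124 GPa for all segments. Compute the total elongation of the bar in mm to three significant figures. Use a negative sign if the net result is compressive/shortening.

0.371 mm

Internal axial forces (sectioning from the free end, tension +): N_BC = -4.02 kN, N_AB = 36.08 kN.
A_AB = 488.2 mm².
δ_AB = 36080·665/(488.2·124000) = 0.3963 mm
δ_BC = -4020·550/(705·124000) = -0.02529 mm
δ = Σδ_i = 0.371 mm.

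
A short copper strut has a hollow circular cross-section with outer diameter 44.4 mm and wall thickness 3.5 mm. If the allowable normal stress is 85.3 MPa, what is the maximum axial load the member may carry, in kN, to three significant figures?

38.4 kN

A = 449.7 mm².
P_max = σ_allow · A = 85.3 · 449.7 = 38360 N = 38.36 kN.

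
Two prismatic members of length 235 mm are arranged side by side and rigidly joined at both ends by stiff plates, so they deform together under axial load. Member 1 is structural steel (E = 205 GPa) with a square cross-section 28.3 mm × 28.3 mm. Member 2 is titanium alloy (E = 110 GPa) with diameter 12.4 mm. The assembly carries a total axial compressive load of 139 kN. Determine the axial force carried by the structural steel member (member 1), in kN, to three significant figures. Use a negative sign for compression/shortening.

-129 kN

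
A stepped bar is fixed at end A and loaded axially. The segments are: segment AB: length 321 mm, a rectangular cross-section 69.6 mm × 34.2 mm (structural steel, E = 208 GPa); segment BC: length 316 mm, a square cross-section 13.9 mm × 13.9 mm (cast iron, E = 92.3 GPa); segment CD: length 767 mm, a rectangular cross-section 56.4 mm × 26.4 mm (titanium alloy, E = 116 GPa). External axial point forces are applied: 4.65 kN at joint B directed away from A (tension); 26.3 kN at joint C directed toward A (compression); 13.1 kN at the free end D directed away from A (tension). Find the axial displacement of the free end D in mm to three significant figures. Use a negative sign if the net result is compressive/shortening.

-0.181 mm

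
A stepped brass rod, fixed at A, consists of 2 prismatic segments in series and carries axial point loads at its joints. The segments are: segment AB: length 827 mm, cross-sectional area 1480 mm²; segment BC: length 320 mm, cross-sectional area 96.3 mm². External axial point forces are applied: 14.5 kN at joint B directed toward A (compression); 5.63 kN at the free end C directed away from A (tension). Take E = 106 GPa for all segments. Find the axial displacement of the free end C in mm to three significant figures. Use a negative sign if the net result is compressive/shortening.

Internal axial forces (sectioning from the free end, tension +): N_BC = 5.63 kN, N_AB = -8.87 kN.
δ_AB = -8870·827/(1480·106000) = -0.04676 mm
δ_BC = 5630·320/(96.3·106000) = 0.1765 mm
δ = Σδ_i = 0.1297 mm.

0.130 mm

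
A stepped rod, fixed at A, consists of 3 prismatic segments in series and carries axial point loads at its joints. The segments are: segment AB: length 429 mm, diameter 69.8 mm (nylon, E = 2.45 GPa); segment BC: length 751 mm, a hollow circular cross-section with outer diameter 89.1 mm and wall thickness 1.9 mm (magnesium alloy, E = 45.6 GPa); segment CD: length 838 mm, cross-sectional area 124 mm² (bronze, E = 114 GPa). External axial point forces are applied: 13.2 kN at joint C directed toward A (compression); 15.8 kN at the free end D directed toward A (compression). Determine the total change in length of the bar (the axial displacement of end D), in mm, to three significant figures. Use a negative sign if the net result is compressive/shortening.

-3.18 mm

Internal axial forces (sectioning from the free end, tension +): N_CD = -15.8 kN, N_BC = -29 kN, N_AB = -29 kN.
A_AB = 3826 mm².
A_BC = 520.5 mm².
δ_AB = -29000·429/(3826·2450) = -1.327 mm
δ_BC = -29000·751/(520.5·45600) = -0.9176 mm
δ_CD = -15800·838/(124·114000) = -0.9366 mm
δ = Σδ_i = -3.181 mm.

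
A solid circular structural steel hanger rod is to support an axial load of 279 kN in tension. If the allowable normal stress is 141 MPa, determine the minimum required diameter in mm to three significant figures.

50.2 mm

Required area A ≥ P/σ_allow = 279000/141 = 1979 mm².
For a solid circular section, d ≥ √(4A/π) = 50.19 mm.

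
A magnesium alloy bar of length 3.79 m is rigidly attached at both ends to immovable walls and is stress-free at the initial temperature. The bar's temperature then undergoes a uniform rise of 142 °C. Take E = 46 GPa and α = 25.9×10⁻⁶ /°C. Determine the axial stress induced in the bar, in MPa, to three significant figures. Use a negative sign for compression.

Free thermal expansion αLΔT = 25.9e-6 · 3790 · 142 = 13.94 mm.
The walls impose strain ε = −(13.94)/3790 = -3.6778e-03; σ = Eε = 46000 · -3.6778e-03 = -169.2 MPa.

-169 MPa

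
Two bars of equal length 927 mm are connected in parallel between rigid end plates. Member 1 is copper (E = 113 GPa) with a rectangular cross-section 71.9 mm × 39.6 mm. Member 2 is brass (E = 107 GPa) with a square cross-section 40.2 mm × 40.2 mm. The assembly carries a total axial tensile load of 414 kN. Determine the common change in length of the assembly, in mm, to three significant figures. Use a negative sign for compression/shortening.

0.776 mm

A_1 = 2847 mm².
A_2 = 1616 mm².
Equal strain + equilibrium ⇒ each member carries load in proportion to AE: A₁E₁ = 321700000 N, A₂E₂ = 172900000 N, ΣAE = 494700000 N.
δ = PL/ΣAE = 414000·927/494700000 = 0.7759 mm.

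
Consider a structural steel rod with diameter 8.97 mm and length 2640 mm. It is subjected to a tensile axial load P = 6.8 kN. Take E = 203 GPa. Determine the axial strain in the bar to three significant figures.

A = 63.19 mm².
σ = N/A = 107.6 MPa; ε = σ/E = 107.6/203000 = 5.301e-04.

5.30e-04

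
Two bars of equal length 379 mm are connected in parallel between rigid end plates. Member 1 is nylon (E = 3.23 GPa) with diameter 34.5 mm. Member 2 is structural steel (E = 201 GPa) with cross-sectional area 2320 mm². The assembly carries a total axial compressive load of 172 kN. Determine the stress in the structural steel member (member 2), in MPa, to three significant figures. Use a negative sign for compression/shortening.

A_1 = 934.8 mm².
Equal strain + equilibrium ⇒ each member carries load in proportion to AE: A₁E₁ = 3019000 N, A₂E₂ = 466300000 N, ΣAE = 469300000 N.
σ₂ = P·E₂/ΣAE = -172000·201000/469300000 = -73.66 MPa.

-73.7 MPa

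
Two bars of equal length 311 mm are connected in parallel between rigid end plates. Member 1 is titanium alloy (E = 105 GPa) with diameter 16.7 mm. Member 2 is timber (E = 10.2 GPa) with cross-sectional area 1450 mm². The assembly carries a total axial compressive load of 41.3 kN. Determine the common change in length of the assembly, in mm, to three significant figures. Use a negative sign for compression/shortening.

A_1 = 219 mm².
Equal strain + equilibrium ⇒ each member carries load in proportion to AE: A₁E₁ = 23000000 N, A₂E₂ = 14790000 N, ΣAE = 37790000 N.
δ = PL/ΣAE = -41300·311/37790000 = -0.3399 mm.

-0.340 mm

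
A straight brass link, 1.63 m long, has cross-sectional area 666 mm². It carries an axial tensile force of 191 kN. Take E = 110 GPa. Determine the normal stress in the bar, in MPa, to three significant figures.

287 MPa

σ = N/A = 191000/666 = 286.8 MPa.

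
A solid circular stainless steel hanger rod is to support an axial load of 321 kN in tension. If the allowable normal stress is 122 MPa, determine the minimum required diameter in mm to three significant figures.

57.9 mm

Required area A ≥ P/σ_allow = 321000/122 = 2631 mm².
For a solid circular section, d ≥ √(4A/π) = 57.88 mm.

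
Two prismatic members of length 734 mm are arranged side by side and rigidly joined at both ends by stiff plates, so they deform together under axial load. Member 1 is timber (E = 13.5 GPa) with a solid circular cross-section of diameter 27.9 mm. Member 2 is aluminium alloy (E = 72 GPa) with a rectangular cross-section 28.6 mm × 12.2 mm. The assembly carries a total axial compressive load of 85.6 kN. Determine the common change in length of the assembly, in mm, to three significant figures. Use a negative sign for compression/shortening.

A_1 = 611.4 mm².
A_2 = 348.9 mm².
Equal strain + equilibrium ⇒ each member carries load in proportion to AE: A₁E₁ = 8253000 N, A₂E₂ = 25120000 N, ΣAE = 33380000 N.
δ = PL/ΣAE = -85600·734/33380000 = -1.883 mm.

-1.88 mm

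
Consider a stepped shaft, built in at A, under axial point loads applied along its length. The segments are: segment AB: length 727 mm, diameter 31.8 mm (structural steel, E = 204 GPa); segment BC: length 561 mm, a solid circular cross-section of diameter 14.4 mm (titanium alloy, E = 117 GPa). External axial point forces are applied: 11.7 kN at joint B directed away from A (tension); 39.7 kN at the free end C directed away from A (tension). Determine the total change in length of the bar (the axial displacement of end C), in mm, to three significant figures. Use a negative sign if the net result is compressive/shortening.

Internal axial forces (sectioning from the free end, tension +): N_BC = 39.7 kN, N_AB = 51.4 kN.
A_AB = 794.2 mm².
A_BC = 162.9 mm².
δ_AB = 51400·727/(794.2·204000) = 0.2306 mm
δ_BC = 39700·561/(162.9·117000) = 1.169 mm
δ = Σδ_i = 1.399 mm.

1.40 mm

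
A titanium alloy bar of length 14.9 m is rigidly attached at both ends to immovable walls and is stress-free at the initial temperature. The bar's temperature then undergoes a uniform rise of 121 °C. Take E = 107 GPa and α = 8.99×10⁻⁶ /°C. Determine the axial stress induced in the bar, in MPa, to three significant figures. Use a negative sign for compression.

Free thermal expansion αLΔT = 8.99e-6 · 14900 · 121 = 16.21 mm.
The walls impose strain ε = −(16.21)/14900 = -1.0878e-03; σ = Eε = 107000 · -1.0878e-03 = -116.4 MPa.

-116 MPa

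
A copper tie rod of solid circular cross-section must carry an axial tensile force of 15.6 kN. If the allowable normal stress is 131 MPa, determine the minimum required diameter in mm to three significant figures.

12.3 mm

Required area A ≥ P/σ_allow = 15600/131 = 119.1 mm².
For a solid circular section, d ≥ √(4A/π) = 12.31 mm.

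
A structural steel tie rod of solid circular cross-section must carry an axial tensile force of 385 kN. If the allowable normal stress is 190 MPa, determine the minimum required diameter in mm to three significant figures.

Required area A ≥ P/σ_allow = 385000/190 = 2026 mm².
For a solid circular section, d ≥ √(4A/π) = 50.79 mm.

50.8 mm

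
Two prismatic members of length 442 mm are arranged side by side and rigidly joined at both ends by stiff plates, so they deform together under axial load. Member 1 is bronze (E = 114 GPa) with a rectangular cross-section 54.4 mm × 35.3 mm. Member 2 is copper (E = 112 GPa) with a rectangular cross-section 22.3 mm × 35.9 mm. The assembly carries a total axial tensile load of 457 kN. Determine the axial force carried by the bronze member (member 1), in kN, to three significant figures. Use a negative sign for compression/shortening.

A_1 = 1920 mm².
A_2 = 800.6 mm².
Equal strain + equilibrium ⇒ each member carries load in proportion to AE: A₁E₁ = 218900000 N, A₂E₂ = 89660000 N, ΣAE = 308600000 N.
F₁ = P·A₁E₁/ΣAE = 457000·218900000/308600000 = 324200 N.

324 kN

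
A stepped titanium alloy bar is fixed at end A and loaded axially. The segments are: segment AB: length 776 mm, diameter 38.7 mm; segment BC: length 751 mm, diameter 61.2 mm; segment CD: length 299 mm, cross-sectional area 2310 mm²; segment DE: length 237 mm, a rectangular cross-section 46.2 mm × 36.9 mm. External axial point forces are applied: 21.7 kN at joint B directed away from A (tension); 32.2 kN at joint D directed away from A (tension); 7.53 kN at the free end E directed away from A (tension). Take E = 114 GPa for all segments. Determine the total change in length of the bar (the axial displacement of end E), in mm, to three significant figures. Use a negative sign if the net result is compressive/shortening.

0.499 mm

Internal axial forces (sectioning from the free end, tension +): N_DE = 7.53 kN, N_CD = 39.73 kN, N_BC = 39.73 kN, N_AB = 61.43 kN.
A_AB = 1176 mm².
A_BC = 2942 mm².
A_DE = 1705 mm².
δ_AB = 61430·776/(1176·114000) = 0.3555 mm
δ_BC = 39730·751/(2942·114000) = 0.08897 mm
δ_CD = 39730·299/(2310·114000) = 0.04511 mm
δ_DE = 7530·237/(1705·114000) = 0.009183 mm
δ = Σδ_i = 0.4988 mm.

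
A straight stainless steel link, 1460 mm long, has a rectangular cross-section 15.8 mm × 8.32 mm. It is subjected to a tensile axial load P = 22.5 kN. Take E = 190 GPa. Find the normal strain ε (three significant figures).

9.01e-04

A = 131.5 mm².
σ = N/A = 171.2 MPa; ε = σ/E = 171.2/190000 = 9.008e-04.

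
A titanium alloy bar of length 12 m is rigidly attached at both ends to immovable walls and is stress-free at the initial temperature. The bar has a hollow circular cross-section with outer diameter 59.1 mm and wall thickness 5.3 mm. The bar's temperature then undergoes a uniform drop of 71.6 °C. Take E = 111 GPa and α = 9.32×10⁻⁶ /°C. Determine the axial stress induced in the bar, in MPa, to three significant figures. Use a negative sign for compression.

74.1 MPa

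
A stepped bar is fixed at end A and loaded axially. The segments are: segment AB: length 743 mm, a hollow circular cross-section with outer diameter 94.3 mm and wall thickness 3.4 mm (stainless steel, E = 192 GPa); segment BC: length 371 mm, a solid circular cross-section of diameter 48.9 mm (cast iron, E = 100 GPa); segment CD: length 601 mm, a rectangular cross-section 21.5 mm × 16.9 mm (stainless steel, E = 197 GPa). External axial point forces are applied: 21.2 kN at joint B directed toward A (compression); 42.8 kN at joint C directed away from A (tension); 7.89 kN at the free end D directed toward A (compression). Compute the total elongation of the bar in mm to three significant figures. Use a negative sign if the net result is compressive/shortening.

0.0574 mm

Internal axial forces (sectioning from the free end, tension +): N_CD = -7.89 kN, N_BC = 34.91 kN, N_AB = 13.71 kN.
A_AB = 970.9 mm².
A_BC = 1878 mm².
A_CD = 363.3 mm².
δ_AB = 13710·743/(970.9·192000) = 0.05464 mm
δ_BC = 34910·371/(1878·100000) = 0.06896 mm
δ_CD = -7890·601/(363.3·197000) = -0.06625 mm
δ = Σδ_i = 0.05736 mm.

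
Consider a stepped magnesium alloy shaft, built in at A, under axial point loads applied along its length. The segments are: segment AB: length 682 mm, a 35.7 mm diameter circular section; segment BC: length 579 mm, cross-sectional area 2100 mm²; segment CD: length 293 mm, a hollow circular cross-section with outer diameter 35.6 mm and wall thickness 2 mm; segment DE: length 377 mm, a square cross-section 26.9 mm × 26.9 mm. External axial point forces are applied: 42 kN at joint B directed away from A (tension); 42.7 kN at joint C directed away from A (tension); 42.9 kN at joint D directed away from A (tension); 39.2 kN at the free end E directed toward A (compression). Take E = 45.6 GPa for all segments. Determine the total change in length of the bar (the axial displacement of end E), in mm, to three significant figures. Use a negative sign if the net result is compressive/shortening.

1.27 mm

Internal axial forces (sectioning from the free end, tension +): N_DE = -39.2 kN, N_CD = 3.7 kN, N_BC = 46.4 kN, N_AB = 88.4 kN.
A_AB = 1001 mm².
A_CD = 211.1 mm².
A_DE = 723.6 mm².
δ_AB = 88400·682/(1001·45600) = 1.321 mm
δ_BC = 46400·579/(2100·45600) = 0.2806 mm
δ_CD = 3700·293/(211.1·45600) = 0.1126 mm
δ_DE = -39200·377/(723.6·45600) = -0.4479 mm
δ = Σδ_i = 1.266 mm.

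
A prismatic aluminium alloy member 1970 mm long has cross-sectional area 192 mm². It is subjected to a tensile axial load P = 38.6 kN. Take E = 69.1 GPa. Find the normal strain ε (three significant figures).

0.00291

σ = N/A = 201 MPa; ε = σ/E = 201/69100 = 2.909e-03.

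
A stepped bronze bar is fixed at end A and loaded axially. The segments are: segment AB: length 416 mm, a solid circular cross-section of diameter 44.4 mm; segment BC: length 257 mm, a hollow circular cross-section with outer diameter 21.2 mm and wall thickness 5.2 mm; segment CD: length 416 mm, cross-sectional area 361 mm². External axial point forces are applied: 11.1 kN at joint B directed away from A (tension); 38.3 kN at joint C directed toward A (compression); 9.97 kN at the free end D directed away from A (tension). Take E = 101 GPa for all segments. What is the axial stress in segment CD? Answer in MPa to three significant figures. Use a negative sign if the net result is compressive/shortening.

27.6 MPa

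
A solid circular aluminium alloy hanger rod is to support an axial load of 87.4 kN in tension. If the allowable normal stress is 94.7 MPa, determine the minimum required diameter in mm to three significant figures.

Required area A ≥ P/σ_allow = 87400/94.7 = 922.9 mm².
For a solid circular section, d ≥ √(4A/π) = 34.28 mm.

34.3 mm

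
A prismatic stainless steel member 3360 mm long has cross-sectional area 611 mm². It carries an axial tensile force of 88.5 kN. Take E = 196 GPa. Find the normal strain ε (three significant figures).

σ = N/A = 144.8 MPa; ε = σ/E = 144.8/196000 = 7.390e-04.

7.39e-04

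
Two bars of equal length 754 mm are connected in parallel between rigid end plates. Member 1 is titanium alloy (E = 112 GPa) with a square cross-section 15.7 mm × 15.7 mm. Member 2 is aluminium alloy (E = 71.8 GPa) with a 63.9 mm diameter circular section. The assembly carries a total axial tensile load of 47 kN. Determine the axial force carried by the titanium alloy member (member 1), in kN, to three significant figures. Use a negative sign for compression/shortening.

5.03 kN

A_1 = 246.5 mm².
A_2 = 3207 mm².
Equal strain + equilibrium ⇒ each member carries load in proportion to AE: A₁E₁ = 27610000 N, A₂E₂ = 230300000 N, ΣAE = 257900000 N.
F₁ = P·A₁E₁/ΣAE = 47000·27610000/257900000 = 5032 N.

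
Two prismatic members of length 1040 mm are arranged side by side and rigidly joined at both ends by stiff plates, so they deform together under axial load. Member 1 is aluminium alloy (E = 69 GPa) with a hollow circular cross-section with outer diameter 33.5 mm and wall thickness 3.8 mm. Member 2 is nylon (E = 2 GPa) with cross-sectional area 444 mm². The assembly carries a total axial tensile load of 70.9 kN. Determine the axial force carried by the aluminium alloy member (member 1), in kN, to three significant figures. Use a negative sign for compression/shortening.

A_1 = 354.6 mm².
Equal strain + equilibrium ⇒ each member carries load in proportion to AE: A₁E₁ = 24460000 N, A₂E₂ = 888000 N, ΣAE = 25350000 N.
F₁ = P·A₁E₁/ΣAE = 70900·24460000/25350000 = 68420 N.

68.4 kN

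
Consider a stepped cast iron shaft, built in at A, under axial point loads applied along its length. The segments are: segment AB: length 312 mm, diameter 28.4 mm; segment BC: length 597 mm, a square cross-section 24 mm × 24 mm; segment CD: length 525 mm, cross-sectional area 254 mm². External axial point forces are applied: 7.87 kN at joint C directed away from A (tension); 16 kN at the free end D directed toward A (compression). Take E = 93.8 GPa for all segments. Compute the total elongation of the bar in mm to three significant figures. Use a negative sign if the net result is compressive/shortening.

-0.485 mm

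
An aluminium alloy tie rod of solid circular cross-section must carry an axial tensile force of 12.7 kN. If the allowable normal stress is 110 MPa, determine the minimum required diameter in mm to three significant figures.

12.1 mm

Required area A ≥ P/σ_allow = 12700/110 = 115.5 mm².
For a solid circular section, d ≥ √(4A/π) = 12.12 mm.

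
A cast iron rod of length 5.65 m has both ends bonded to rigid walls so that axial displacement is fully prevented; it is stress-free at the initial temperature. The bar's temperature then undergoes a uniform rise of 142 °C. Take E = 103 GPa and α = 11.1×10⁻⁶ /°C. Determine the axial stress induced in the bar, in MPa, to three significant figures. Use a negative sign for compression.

-162 MPa

Free thermal expansion αLΔT = 11.1e-6 · 5650 · 142 = 8.906 mm.
The walls impose strain ε = −(8.906)/5650 = -1.5762e-03; σ = Eε = 103000 · -1.5762e-03 = -162.3 MPa.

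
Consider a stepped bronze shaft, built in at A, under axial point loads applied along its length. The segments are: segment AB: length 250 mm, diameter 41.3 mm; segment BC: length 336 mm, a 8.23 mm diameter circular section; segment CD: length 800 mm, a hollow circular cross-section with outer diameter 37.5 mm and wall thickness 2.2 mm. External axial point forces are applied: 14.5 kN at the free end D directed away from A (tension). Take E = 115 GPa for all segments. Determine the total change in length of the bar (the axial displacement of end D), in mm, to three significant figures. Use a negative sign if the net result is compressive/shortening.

Internal axial forces (sectioning from the free end, tension +): N_CD = 14.5 kN, N_BC = 14.5 kN, N_AB = 14.5 kN.
A_AB = 1340 mm².
A_BC = 53.2 mm².
A_CD = 244 mm².
δ_AB = 14500·250/(1340·115000) = 0.02353 mm
δ_BC = 14500·336/(53.2·115000) = 0.7964 mm
δ_CD = 14500·800/(244·115000) = 0.4134 mm
δ = Σδ_i = 1.233 mm.

1.23 mm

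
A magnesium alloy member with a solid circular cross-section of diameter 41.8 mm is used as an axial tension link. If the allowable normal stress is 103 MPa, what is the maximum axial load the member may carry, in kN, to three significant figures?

141 kN

A = 1372 mm².
P_max = σ_allow · A = 103 · 1372 = 141300 N = 141.3 kN.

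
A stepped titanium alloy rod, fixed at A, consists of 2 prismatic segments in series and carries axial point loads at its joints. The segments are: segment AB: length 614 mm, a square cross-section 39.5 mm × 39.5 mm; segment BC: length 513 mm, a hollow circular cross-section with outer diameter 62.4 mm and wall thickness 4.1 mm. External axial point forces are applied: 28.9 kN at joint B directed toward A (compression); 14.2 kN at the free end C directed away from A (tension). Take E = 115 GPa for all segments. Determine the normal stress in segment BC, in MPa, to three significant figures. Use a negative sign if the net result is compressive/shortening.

Internal axial forces (sectioning from the free end, tension +): N_BC = 14.2 kN, N_AB = -14.7 kN.
A_BC = 750.9 mm².
σ_BC = N_BC/A_BC = 14200/750.9 = 18.91 MPa.

18.9 MPa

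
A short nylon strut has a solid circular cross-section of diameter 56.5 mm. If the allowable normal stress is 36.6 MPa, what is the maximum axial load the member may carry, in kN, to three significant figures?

91.8 kN

A = 2507 mm².
P_max = σ_allow · A = 36.6 · 2507 = 91760 N = 91.76 kN.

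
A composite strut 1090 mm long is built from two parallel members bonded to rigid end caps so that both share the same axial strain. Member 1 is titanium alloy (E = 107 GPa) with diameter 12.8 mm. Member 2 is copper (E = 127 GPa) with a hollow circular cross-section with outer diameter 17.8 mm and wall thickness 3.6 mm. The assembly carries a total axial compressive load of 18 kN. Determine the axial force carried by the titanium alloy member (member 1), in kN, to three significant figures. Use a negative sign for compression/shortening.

-7.25 kN

A_1 = 128.7 mm².
A_2 = 160.6 mm².
Equal strain + equilibrium ⇒ each member carries load in proportion to AE: A₁E₁ = 13770000 N, A₂E₂ = 20400000 N, ΣAE = 34160000 N.
F₁ = P·A₁E₁/ΣAE = -18000·13770000/34160000 = -7254 N.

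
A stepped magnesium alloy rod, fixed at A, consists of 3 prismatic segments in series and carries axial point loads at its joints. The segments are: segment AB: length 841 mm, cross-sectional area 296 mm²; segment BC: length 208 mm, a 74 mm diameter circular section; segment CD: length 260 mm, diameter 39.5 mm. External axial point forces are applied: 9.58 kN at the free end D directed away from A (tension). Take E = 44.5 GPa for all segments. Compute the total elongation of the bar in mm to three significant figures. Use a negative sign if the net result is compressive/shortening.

0.668 mm

Internal axial forces (sectioning from the free end, tension +): N_CD = 9.58 kN, N_BC = 9.58 kN, N_AB = 9.58 kN.
A_BC = 4301 mm².
A_CD = 1225 mm².
δ_AB = 9580·841/(296·44500) = 0.6117 mm
δ_BC = 9580·208/(4301·44500) = 0.01041 mm
δ_CD = 9580·260/(1225·44500) = 0.04568 mm
δ = Σδ_i = 0.6677 mm.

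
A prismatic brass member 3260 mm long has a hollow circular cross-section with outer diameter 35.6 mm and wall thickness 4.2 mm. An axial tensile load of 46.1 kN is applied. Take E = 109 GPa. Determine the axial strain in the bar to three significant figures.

A = 414.3 mm².
σ = N/A = 111.3 MPa; ε = σ/E = 111.3/109000 = 1.021e-03.

0.00102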